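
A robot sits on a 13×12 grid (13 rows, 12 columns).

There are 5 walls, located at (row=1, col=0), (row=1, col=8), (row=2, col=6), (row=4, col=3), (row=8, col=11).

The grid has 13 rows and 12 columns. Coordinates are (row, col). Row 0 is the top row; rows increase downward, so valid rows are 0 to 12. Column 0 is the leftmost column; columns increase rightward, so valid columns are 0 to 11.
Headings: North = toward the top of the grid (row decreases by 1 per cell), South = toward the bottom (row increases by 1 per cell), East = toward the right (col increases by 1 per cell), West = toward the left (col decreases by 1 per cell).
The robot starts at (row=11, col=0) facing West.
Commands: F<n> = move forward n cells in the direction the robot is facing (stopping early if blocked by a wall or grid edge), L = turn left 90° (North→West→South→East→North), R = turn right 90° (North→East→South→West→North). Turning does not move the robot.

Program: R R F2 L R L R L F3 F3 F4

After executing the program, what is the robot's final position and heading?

Start: (row=11, col=0), facing West
  R: turn right, now facing North
  R: turn right, now facing East
  F2: move forward 2, now at (row=11, col=2)
  L: turn left, now facing North
  R: turn right, now facing East
  L: turn left, now facing North
  R: turn right, now facing East
  L: turn left, now facing North
  F3: move forward 3, now at (row=8, col=2)
  F3: move forward 3, now at (row=5, col=2)
  F4: move forward 4, now at (row=1, col=2)
Final: (row=1, col=2), facing North

Answer: Final position: (row=1, col=2), facing North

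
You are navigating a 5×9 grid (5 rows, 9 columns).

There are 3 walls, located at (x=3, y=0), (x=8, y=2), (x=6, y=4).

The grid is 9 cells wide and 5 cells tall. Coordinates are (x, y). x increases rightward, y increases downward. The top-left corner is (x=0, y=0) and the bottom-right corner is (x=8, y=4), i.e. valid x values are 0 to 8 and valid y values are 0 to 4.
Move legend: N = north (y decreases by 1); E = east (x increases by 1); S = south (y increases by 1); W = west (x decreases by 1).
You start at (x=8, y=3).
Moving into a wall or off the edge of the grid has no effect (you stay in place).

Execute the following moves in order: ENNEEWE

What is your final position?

Start: (x=8, y=3)
  E (east): blocked, stay at (x=8, y=3)
  N (north): blocked, stay at (x=8, y=3)
  N (north): blocked, stay at (x=8, y=3)
  E (east): blocked, stay at (x=8, y=3)
  E (east): blocked, stay at (x=8, y=3)
  W (west): (x=8, y=3) -> (x=7, y=3)
  E (east): (x=7, y=3) -> (x=8, y=3)
Final: (x=8, y=3)

Answer: Final position: (x=8, y=3)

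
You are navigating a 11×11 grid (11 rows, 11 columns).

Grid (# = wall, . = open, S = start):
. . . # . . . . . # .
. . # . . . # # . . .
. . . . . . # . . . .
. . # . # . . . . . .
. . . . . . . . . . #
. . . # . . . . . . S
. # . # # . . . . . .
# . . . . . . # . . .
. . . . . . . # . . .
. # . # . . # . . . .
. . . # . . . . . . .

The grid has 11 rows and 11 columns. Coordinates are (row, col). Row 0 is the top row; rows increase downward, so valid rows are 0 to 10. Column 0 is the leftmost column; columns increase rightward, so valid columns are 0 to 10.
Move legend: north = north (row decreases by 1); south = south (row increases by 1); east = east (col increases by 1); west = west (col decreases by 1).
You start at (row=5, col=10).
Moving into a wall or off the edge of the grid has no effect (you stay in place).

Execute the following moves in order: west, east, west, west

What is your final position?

Answer: Final position: (row=5, col=8)

Derivation:
Start: (row=5, col=10)
  west (west): (row=5, col=10) -> (row=5, col=9)
  east (east): (row=5, col=9) -> (row=5, col=10)
  west (west): (row=5, col=10) -> (row=5, col=9)
  west (west): (row=5, col=9) -> (row=5, col=8)
Final: (row=5, col=8)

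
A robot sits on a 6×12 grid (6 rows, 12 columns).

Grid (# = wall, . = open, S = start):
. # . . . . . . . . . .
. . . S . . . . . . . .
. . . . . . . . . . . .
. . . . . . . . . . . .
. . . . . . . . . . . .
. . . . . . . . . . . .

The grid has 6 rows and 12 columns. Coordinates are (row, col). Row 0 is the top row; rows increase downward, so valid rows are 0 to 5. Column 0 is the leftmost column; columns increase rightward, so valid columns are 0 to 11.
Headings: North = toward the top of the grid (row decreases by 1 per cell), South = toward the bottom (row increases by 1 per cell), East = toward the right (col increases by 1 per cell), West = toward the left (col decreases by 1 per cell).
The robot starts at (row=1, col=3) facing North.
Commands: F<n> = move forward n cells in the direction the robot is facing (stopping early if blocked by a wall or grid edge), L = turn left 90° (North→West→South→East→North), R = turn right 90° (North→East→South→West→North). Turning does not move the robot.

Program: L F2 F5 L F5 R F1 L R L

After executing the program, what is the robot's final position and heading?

Start: (row=1, col=3), facing North
  L: turn left, now facing West
  F2: move forward 2, now at (row=1, col=1)
  F5: move forward 1/5 (blocked), now at (row=1, col=0)
  L: turn left, now facing South
  F5: move forward 4/5 (blocked), now at (row=5, col=0)
  R: turn right, now facing West
  F1: move forward 0/1 (blocked), now at (row=5, col=0)
  L: turn left, now facing South
  R: turn right, now facing West
  L: turn left, now facing South
Final: (row=5, col=0), facing South

Answer: Final position: (row=5, col=0), facing South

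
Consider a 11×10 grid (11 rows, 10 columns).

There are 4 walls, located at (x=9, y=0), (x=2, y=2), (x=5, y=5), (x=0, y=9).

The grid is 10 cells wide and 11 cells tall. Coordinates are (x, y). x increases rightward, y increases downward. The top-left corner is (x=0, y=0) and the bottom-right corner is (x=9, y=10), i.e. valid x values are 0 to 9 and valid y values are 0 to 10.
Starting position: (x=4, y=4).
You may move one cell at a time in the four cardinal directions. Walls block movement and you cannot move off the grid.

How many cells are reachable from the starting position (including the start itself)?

BFS flood-fill from (x=4, y=4):
  Distance 0: (x=4, y=4)
  Distance 1: (x=4, y=3), (x=3, y=4), (x=5, y=4), (x=4, y=5)
  Distance 2: (x=4, y=2), (x=3, y=3), (x=5, y=3), (x=2, y=4), (x=6, y=4), (x=3, y=5), (x=4, y=6)
  Distance 3: (x=4, y=1), (x=3, y=2), (x=5, y=2), (x=2, y=3), (x=6, y=3), (x=1, y=4), (x=7, y=4), (x=2, y=5), (x=6, y=5), (x=3, y=6), (x=5, y=6), (x=4, y=7)
  Distance 4: (x=4, y=0), (x=3, y=1), (x=5, y=1), (x=6, y=2), (x=1, y=3), (x=7, y=3), (x=0, y=4), (x=8, y=4), (x=1, y=5), (x=7, y=5), (x=2, y=6), (x=6, y=6), (x=3, y=7), (x=5, y=7), (x=4, y=8)
  Distance 5: (x=3, y=0), (x=5, y=0), (x=2, y=1), (x=6, y=1), (x=1, y=2), (x=7, y=2), (x=0, y=3), (x=8, y=3), (x=9, y=4), (x=0, y=5), (x=8, y=5), (x=1, y=6), (x=7, y=6), (x=2, y=7), (x=6, y=7), (x=3, y=8), (x=5, y=8), (x=4, y=9)
  Distance 6: (x=2, y=0), (x=6, y=0), (x=1, y=1), (x=7, y=1), (x=0, y=2), (x=8, y=2), (x=9, y=3), (x=9, y=5), (x=0, y=6), (x=8, y=6), (x=1, y=7), (x=7, y=7), (x=2, y=8), (x=6, y=8), (x=3, y=9), (x=5, y=9), (x=4, y=10)
  Distance 7: (x=1, y=0), (x=7, y=0), (x=0, y=1), (x=8, y=1), (x=9, y=2), (x=9, y=6), (x=0, y=7), (x=8, y=7), (x=1, y=8), (x=7, y=8), (x=2, y=9), (x=6, y=9), (x=3, y=10), (x=5, y=10)
  Distance 8: (x=0, y=0), (x=8, y=0), (x=9, y=1), (x=9, y=7), (x=0, y=8), (x=8, y=8), (x=1, y=9), (x=7, y=9), (x=2, y=10), (x=6, y=10)
  Distance 9: (x=9, y=8), (x=8, y=9), (x=1, y=10), (x=7, y=10)
  Distance 10: (x=9, y=9), (x=0, y=10), (x=8, y=10)
  Distance 11: (x=9, y=10)
Total reachable: 106 (grid has 106 open cells total)

Answer: Reachable cells: 106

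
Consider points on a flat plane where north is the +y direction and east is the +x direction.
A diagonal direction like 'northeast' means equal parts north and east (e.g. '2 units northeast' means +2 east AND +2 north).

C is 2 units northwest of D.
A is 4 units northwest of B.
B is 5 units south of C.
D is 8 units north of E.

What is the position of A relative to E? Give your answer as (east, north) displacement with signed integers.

Answer: A is at (east=-6, north=9) relative to E.

Derivation:
Place E at the origin (east=0, north=0).
  D is 8 units north of E: delta (east=+0, north=+8); D at (east=0, north=8).
  C is 2 units northwest of D: delta (east=-2, north=+2); C at (east=-2, north=10).
  B is 5 units south of C: delta (east=+0, north=-5); B at (east=-2, north=5).
  A is 4 units northwest of B: delta (east=-4, north=+4); A at (east=-6, north=9).
Therefore A relative to E: (east=-6, north=9).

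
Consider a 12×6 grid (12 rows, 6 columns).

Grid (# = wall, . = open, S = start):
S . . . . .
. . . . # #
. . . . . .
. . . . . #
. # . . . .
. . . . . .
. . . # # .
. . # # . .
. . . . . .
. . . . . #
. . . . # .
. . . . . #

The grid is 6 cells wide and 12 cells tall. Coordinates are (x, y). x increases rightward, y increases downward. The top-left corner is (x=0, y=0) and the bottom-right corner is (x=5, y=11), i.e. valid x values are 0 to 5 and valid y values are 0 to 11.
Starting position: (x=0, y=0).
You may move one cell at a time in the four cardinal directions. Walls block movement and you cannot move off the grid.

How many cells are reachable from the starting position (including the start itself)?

BFS flood-fill from (x=0, y=0):
  Distance 0: (x=0, y=0)
  Distance 1: (x=1, y=0), (x=0, y=1)
  Distance 2: (x=2, y=0), (x=1, y=1), (x=0, y=2)
  Distance 3: (x=3, y=0), (x=2, y=1), (x=1, y=2), (x=0, y=3)
  Distance 4: (x=4, y=0), (x=3, y=1), (x=2, y=2), (x=1, y=3), (x=0, y=4)
  Distance 5: (x=5, y=0), (x=3, y=2), (x=2, y=3), (x=0, y=5)
  Distance 6: (x=4, y=2), (x=3, y=3), (x=2, y=4), (x=1, y=5), (x=0, y=6)
  Distance 7: (x=5, y=2), (x=4, y=3), (x=3, y=4), (x=2, y=5), (x=1, y=6), (x=0, y=7)
  Distance 8: (x=4, y=4), (x=3, y=5), (x=2, y=6), (x=1, y=7), (x=0, y=8)
  Distance 9: (x=5, y=4), (x=4, y=5), (x=1, y=8), (x=0, y=9)
  Distance 10: (x=5, y=5), (x=2, y=8), (x=1, y=9), (x=0, y=10)
  Distance 11: (x=5, y=6), (x=3, y=8), (x=2, y=9), (x=1, y=10), (x=0, y=11)
  Distance 12: (x=5, y=7), (x=4, y=8), (x=3, y=9), (x=2, y=10), (x=1, y=11)
  Distance 13: (x=4, y=7), (x=5, y=8), (x=4, y=9), (x=3, y=10), (x=2, y=11)
  Distance 14: (x=3, y=11)
  Distance 15: (x=4, y=11)
Total reachable: 60 (grid has 61 open cells total)

Answer: Reachable cells: 60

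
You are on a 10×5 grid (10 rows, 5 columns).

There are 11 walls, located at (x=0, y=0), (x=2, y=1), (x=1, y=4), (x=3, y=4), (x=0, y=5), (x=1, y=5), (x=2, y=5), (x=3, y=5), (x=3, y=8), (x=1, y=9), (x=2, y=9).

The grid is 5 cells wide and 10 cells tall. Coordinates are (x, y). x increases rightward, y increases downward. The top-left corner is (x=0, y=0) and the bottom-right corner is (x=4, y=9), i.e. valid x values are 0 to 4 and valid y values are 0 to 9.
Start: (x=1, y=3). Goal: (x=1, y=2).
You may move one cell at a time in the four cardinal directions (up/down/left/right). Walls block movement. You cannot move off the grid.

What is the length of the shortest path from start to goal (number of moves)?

BFS from (x=1, y=3) until reaching (x=1, y=2):
  Distance 0: (x=1, y=3)
  Distance 1: (x=1, y=2), (x=0, y=3), (x=2, y=3)  <- goal reached here
One shortest path (1 moves): (x=1, y=3) -> (x=1, y=2)

Answer: Shortest path length: 1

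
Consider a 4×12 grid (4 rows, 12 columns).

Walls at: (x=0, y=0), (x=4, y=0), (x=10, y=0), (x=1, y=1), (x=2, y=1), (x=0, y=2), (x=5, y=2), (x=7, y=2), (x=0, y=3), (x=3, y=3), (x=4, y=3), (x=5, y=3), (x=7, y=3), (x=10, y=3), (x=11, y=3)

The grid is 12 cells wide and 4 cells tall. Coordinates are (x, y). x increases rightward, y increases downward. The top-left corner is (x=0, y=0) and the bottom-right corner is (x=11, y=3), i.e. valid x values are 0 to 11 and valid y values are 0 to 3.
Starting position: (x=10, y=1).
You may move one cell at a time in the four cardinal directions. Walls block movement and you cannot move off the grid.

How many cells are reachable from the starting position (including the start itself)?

BFS flood-fill from (x=10, y=1):
  Distance 0: (x=10, y=1)
  Distance 1: (x=9, y=1), (x=11, y=1), (x=10, y=2)
  Distance 2: (x=9, y=0), (x=11, y=0), (x=8, y=1), (x=9, y=2), (x=11, y=2)
  Distance 3: (x=8, y=0), (x=7, y=1), (x=8, y=2), (x=9, y=3)
  Distance 4: (x=7, y=0), (x=6, y=1), (x=8, y=3)
  Distance 5: (x=6, y=0), (x=5, y=1), (x=6, y=2)
  Distance 6: (x=5, y=0), (x=4, y=1), (x=6, y=3)
  Distance 7: (x=3, y=1), (x=4, y=2)
  Distance 8: (x=3, y=0), (x=3, y=2)
  Distance 9: (x=2, y=0), (x=2, y=2)
  Distance 10: (x=1, y=0), (x=1, y=2), (x=2, y=3)
  Distance 11: (x=1, y=3)
Total reachable: 32 (grid has 33 open cells total)

Answer: Reachable cells: 32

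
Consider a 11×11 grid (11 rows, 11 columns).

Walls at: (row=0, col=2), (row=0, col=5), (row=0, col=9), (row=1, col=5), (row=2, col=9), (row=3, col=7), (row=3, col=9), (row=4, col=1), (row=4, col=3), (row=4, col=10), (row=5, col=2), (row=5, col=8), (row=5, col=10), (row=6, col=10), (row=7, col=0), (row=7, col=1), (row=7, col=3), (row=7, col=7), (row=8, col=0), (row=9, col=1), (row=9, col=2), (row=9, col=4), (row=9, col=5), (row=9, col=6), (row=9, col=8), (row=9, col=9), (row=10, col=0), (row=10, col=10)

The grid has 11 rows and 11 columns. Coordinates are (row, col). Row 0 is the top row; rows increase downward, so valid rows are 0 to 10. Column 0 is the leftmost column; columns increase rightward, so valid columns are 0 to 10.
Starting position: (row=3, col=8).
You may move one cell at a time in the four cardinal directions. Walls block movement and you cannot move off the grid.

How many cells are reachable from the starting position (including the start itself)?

BFS flood-fill from (row=3, col=8):
  Distance 0: (row=3, col=8)
  Distance 1: (row=2, col=8), (row=4, col=8)
  Distance 2: (row=1, col=8), (row=2, col=7), (row=4, col=7), (row=4, col=9)
  Distance 3: (row=0, col=8), (row=1, col=7), (row=1, col=9), (row=2, col=6), (row=4, col=6), (row=5, col=7), (row=5, col=9)
  Distance 4: (row=0, col=7), (row=1, col=6), (row=1, col=10), (row=2, col=5), (row=3, col=6), (row=4, col=5), (row=5, col=6), (row=6, col=7), (row=6, col=9)
  Distance 5: (row=0, col=6), (row=0, col=10), (row=2, col=4), (row=2, col=10), (row=3, col=5), (row=4, col=4), (row=5, col=5), (row=6, col=6), (row=6, col=8), (row=7, col=9)
  Distance 6: (row=1, col=4), (row=2, col=3), (row=3, col=4), (row=3, col=10), (row=5, col=4), (row=6, col=5), (row=7, col=6), (row=7, col=8), (row=7, col=10), (row=8, col=9)
  Distance 7: (row=0, col=4), (row=1, col=3), (row=2, col=2), (row=3, col=3), (row=5, col=3), (row=6, col=4), (row=7, col=5), (row=8, col=6), (row=8, col=8), (row=8, col=10)
  Distance 8: (row=0, col=3), (row=1, col=2), (row=2, col=1), (row=3, col=2), (row=6, col=3), (row=7, col=4), (row=8, col=5), (row=8, col=7), (row=9, col=10)
  Distance 9: (row=1, col=1), (row=2, col=0), (row=3, col=1), (row=4, col=2), (row=6, col=2), (row=8, col=4), (row=9, col=7)
  Distance 10: (row=0, col=1), (row=1, col=0), (row=3, col=0), (row=6, col=1), (row=7, col=2), (row=8, col=3), (row=10, col=7)
  Distance 11: (row=0, col=0), (row=4, col=0), (row=5, col=1), (row=6, col=0), (row=8, col=2), (row=9, col=3), (row=10, col=6), (row=10, col=8)
  Distance 12: (row=5, col=0), (row=8, col=1), (row=10, col=3), (row=10, col=5), (row=10, col=9)
  Distance 13: (row=10, col=2), (row=10, col=4)
  Distance 14: (row=10, col=1)
Total reachable: 92 (grid has 93 open cells total)

Answer: Reachable cells: 92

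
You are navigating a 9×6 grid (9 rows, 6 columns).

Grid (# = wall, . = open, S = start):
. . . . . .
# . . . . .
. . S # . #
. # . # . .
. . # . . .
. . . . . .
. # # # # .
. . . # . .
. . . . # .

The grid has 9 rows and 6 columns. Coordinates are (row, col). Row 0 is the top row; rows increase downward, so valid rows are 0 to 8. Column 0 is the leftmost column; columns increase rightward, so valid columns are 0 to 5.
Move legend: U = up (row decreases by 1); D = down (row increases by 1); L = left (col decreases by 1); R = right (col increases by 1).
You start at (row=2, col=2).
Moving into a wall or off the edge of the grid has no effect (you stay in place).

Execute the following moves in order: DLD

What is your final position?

Answer: Final position: (row=3, col=2)

Derivation:
Start: (row=2, col=2)
  D (down): (row=2, col=2) -> (row=3, col=2)
  L (left): blocked, stay at (row=3, col=2)
  D (down): blocked, stay at (row=3, col=2)
Final: (row=3, col=2)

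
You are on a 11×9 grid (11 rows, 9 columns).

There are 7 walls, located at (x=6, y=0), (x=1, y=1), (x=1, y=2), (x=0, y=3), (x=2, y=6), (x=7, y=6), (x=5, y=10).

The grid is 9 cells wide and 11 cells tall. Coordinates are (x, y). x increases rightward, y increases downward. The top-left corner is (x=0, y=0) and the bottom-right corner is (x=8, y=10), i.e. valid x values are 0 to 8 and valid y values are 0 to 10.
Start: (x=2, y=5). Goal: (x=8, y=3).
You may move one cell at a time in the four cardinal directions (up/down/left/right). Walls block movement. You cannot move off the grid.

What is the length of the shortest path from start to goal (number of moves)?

BFS from (x=2, y=5) until reaching (x=8, y=3):
  Distance 0: (x=2, y=5)
  Distance 1: (x=2, y=4), (x=1, y=5), (x=3, y=5)
  Distance 2: (x=2, y=3), (x=1, y=4), (x=3, y=4), (x=0, y=5), (x=4, y=5), (x=1, y=6), (x=3, y=6)
  Distance 3: (x=2, y=2), (x=1, y=3), (x=3, y=3), (x=0, y=4), (x=4, y=4), (x=5, y=5), (x=0, y=6), (x=4, y=6), (x=1, y=7), (x=3, y=7)
  Distance 4: (x=2, y=1), (x=3, y=2), (x=4, y=3), (x=5, y=4), (x=6, y=5), (x=5, y=6), (x=0, y=7), (x=2, y=7), (x=4, y=7), (x=1, y=8), (x=3, y=8)
  Distance 5: (x=2, y=0), (x=3, y=1), (x=4, y=2), (x=5, y=3), (x=6, y=4), (x=7, y=5), (x=6, y=6), (x=5, y=7), (x=0, y=8), (x=2, y=8), (x=4, y=8), (x=1, y=9), (x=3, y=9)
  Distance 6: (x=1, y=0), (x=3, y=0), (x=4, y=1), (x=5, y=2), (x=6, y=3), (x=7, y=4), (x=8, y=5), (x=6, y=7), (x=5, y=8), (x=0, y=9), (x=2, y=9), (x=4, y=9), (x=1, y=10), (x=3, y=10)
  Distance 7: (x=0, y=0), (x=4, y=0), (x=5, y=1), (x=6, y=2), (x=7, y=3), (x=8, y=4), (x=8, y=6), (x=7, y=7), (x=6, y=8), (x=5, y=9), (x=0, y=10), (x=2, y=10), (x=4, y=10)
  Distance 8: (x=5, y=0), (x=0, y=1), (x=6, y=1), (x=7, y=2), (x=8, y=3), (x=8, y=7), (x=7, y=8), (x=6, y=9)  <- goal reached here
One shortest path (8 moves): (x=2, y=5) -> (x=3, y=5) -> (x=4, y=5) -> (x=5, y=5) -> (x=6, y=5) -> (x=7, y=5) -> (x=8, y=5) -> (x=8, y=4) -> (x=8, y=3)

Answer: Shortest path length: 8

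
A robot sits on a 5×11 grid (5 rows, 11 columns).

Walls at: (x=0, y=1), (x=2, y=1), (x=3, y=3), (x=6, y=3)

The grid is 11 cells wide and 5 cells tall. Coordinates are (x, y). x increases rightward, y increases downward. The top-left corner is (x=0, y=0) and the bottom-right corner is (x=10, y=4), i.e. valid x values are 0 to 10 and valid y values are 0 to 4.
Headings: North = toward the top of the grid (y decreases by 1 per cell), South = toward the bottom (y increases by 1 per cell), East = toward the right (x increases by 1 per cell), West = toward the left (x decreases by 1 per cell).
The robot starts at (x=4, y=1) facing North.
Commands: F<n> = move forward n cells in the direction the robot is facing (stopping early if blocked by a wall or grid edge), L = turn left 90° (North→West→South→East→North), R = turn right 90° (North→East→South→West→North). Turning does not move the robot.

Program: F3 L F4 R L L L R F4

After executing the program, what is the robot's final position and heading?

Answer: Final position: (x=0, y=0), facing South

Derivation:
Start: (x=4, y=1), facing North
  F3: move forward 1/3 (blocked), now at (x=4, y=0)
  L: turn left, now facing West
  F4: move forward 4, now at (x=0, y=0)
  R: turn right, now facing North
  L: turn left, now facing West
  L: turn left, now facing South
  L: turn left, now facing East
  R: turn right, now facing South
  F4: move forward 0/4 (blocked), now at (x=0, y=0)
Final: (x=0, y=0), facing South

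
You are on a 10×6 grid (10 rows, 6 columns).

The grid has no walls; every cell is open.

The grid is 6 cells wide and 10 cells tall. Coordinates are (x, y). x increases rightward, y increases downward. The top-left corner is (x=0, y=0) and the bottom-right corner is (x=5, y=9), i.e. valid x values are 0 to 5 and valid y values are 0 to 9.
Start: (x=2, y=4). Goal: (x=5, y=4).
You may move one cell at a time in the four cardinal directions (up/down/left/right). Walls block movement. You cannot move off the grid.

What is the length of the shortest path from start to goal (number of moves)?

Answer: Shortest path length: 3

Derivation:
BFS from (x=2, y=4) until reaching (x=5, y=4):
  Distance 0: (x=2, y=4)
  Distance 1: (x=2, y=3), (x=1, y=4), (x=3, y=4), (x=2, y=5)
  Distance 2: (x=2, y=2), (x=1, y=3), (x=3, y=3), (x=0, y=4), (x=4, y=4), (x=1, y=5), (x=3, y=5), (x=2, y=6)
  Distance 3: (x=2, y=1), (x=1, y=2), (x=3, y=2), (x=0, y=3), (x=4, y=3), (x=5, y=4), (x=0, y=5), (x=4, y=5), (x=1, y=6), (x=3, y=6), (x=2, y=7)  <- goal reached here
One shortest path (3 moves): (x=2, y=4) -> (x=3, y=4) -> (x=4, y=4) -> (x=5, y=4)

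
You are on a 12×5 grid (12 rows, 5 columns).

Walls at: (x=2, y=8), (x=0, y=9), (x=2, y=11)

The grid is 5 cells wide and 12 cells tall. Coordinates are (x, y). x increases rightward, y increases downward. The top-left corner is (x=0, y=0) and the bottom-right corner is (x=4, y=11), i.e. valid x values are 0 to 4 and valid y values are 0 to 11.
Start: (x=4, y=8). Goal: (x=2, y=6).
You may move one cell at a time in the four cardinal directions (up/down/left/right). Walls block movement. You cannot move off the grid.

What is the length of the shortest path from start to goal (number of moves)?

BFS from (x=4, y=8) until reaching (x=2, y=6):
  Distance 0: (x=4, y=8)
  Distance 1: (x=4, y=7), (x=3, y=8), (x=4, y=9)
  Distance 2: (x=4, y=6), (x=3, y=7), (x=3, y=9), (x=4, y=10)
  Distance 3: (x=4, y=5), (x=3, y=6), (x=2, y=7), (x=2, y=9), (x=3, y=10), (x=4, y=11)
  Distance 4: (x=4, y=4), (x=3, y=5), (x=2, y=6), (x=1, y=7), (x=1, y=9), (x=2, y=10), (x=3, y=11)  <- goal reached here
One shortest path (4 moves): (x=4, y=8) -> (x=3, y=8) -> (x=3, y=7) -> (x=2, y=7) -> (x=2, y=6)

Answer: Shortest path length: 4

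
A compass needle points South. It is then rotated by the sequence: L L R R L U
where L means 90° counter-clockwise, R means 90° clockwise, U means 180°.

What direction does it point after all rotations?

Start: South
  L (left (90° counter-clockwise)) -> East
  L (left (90° counter-clockwise)) -> North
  R (right (90° clockwise)) -> East
  R (right (90° clockwise)) -> South
  L (left (90° counter-clockwise)) -> East
  U (U-turn (180°)) -> West
Final: West

Answer: Final heading: West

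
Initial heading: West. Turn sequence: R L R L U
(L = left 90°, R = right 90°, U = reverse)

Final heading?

Answer: Final heading: East

Derivation:
Start: West
  R (right (90° clockwise)) -> North
  L (left (90° counter-clockwise)) -> West
  R (right (90° clockwise)) -> North
  L (left (90° counter-clockwise)) -> West
  U (U-turn (180°)) -> East
Final: East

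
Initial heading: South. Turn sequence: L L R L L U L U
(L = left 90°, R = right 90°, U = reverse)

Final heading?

Answer: Final heading: South

Derivation:
Start: South
  L (left (90° counter-clockwise)) -> East
  L (left (90° counter-clockwise)) -> North
  R (right (90° clockwise)) -> East
  L (left (90° counter-clockwise)) -> North
  L (left (90° counter-clockwise)) -> West
  U (U-turn (180°)) -> East
  L (left (90° counter-clockwise)) -> North
  U (U-turn (180°)) -> South
Final: South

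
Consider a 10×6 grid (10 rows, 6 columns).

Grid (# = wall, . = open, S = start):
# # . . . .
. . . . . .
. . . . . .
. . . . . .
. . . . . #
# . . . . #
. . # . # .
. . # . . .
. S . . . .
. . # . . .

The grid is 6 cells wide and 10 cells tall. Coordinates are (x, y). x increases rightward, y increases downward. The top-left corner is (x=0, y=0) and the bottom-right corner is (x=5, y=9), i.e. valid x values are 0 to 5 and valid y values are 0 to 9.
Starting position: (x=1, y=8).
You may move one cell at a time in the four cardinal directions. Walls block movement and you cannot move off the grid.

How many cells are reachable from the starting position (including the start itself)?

BFS flood-fill from (x=1, y=8):
  Distance 0: (x=1, y=8)
  Distance 1: (x=1, y=7), (x=0, y=8), (x=2, y=8), (x=1, y=9)
  Distance 2: (x=1, y=6), (x=0, y=7), (x=3, y=8), (x=0, y=9)
  Distance 3: (x=1, y=5), (x=0, y=6), (x=3, y=7), (x=4, y=8), (x=3, y=9)
  Distance 4: (x=1, y=4), (x=2, y=5), (x=3, y=6), (x=4, y=7), (x=5, y=8), (x=4, y=9)
  Distance 5: (x=1, y=3), (x=0, y=4), (x=2, y=4), (x=3, y=5), (x=5, y=7), (x=5, y=9)
  Distance 6: (x=1, y=2), (x=0, y=3), (x=2, y=3), (x=3, y=4), (x=4, y=5), (x=5, y=6)
  Distance 7: (x=1, y=1), (x=0, y=2), (x=2, y=2), (x=3, y=3), (x=4, y=4)
  Distance 8: (x=0, y=1), (x=2, y=1), (x=3, y=2), (x=4, y=3)
  Distance 9: (x=2, y=0), (x=3, y=1), (x=4, y=2), (x=5, y=3)
  Distance 10: (x=3, y=0), (x=4, y=1), (x=5, y=2)
  Distance 11: (x=4, y=0), (x=5, y=1)
  Distance 12: (x=5, y=0)
Total reachable: 51 (grid has 51 open cells total)

Answer: Reachable cells: 51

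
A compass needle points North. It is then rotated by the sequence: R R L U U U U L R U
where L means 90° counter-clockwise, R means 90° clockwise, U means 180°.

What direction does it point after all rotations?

Answer: Final heading: West

Derivation:
Start: North
  R (right (90° clockwise)) -> East
  R (right (90° clockwise)) -> South
  L (left (90° counter-clockwise)) -> East
  U (U-turn (180°)) -> West
  U (U-turn (180°)) -> East
  U (U-turn (180°)) -> West
  U (U-turn (180°)) -> East
  L (left (90° counter-clockwise)) -> North
  R (right (90° clockwise)) -> East
  U (U-turn (180°)) -> West
Final: West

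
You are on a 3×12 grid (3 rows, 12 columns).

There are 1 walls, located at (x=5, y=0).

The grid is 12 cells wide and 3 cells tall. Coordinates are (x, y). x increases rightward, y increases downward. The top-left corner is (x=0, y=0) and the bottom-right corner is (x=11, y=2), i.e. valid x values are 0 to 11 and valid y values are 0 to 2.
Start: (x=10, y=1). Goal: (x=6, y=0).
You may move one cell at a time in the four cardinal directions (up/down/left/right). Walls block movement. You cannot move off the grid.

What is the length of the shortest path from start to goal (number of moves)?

Answer: Shortest path length: 5

Derivation:
BFS from (x=10, y=1) until reaching (x=6, y=0):
  Distance 0: (x=10, y=1)
  Distance 1: (x=10, y=0), (x=9, y=1), (x=11, y=1), (x=10, y=2)
  Distance 2: (x=9, y=0), (x=11, y=0), (x=8, y=1), (x=9, y=2), (x=11, y=2)
  Distance 3: (x=8, y=0), (x=7, y=1), (x=8, y=2)
  Distance 4: (x=7, y=0), (x=6, y=1), (x=7, y=2)
  Distance 5: (x=6, y=0), (x=5, y=1), (x=6, y=2)  <- goal reached here
One shortest path (5 moves): (x=10, y=1) -> (x=9, y=1) -> (x=8, y=1) -> (x=7, y=1) -> (x=6, y=1) -> (x=6, y=0)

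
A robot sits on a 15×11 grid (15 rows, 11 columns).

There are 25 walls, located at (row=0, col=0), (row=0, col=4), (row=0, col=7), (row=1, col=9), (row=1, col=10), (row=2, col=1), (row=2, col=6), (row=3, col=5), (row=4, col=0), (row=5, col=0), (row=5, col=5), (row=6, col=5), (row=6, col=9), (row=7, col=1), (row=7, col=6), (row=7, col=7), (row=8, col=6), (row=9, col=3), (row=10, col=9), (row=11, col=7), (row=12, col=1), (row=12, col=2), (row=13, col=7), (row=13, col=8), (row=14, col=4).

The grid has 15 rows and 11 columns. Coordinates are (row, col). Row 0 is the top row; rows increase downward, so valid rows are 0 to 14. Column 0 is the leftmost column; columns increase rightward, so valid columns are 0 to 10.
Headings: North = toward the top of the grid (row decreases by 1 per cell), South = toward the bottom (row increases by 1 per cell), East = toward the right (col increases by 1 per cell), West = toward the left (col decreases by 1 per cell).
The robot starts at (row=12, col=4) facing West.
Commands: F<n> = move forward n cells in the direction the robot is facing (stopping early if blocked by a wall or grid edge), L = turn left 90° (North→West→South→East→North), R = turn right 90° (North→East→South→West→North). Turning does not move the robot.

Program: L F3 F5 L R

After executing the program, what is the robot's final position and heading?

Start: (row=12, col=4), facing West
  L: turn left, now facing South
  F3: move forward 1/3 (blocked), now at (row=13, col=4)
  F5: move forward 0/5 (blocked), now at (row=13, col=4)
  L: turn left, now facing East
  R: turn right, now facing South
Final: (row=13, col=4), facing South

Answer: Final position: (row=13, col=4), facing South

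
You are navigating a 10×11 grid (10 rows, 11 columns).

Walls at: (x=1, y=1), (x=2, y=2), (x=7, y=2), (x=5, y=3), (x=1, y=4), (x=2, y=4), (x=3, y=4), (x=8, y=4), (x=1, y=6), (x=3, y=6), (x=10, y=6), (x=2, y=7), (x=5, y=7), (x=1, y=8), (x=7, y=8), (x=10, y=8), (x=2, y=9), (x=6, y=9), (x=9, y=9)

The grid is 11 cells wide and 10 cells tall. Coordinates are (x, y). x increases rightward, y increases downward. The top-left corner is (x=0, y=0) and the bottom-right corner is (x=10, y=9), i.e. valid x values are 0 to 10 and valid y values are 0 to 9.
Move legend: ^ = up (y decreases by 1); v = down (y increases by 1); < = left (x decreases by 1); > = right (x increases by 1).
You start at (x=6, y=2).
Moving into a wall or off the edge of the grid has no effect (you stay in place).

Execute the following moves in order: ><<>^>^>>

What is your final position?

Answer: Final position: (x=8, y=0)

Derivation:
Start: (x=6, y=2)
  > (right): blocked, stay at (x=6, y=2)
  < (left): (x=6, y=2) -> (x=5, y=2)
  < (left): (x=5, y=2) -> (x=4, y=2)
  > (right): (x=4, y=2) -> (x=5, y=2)
  ^ (up): (x=5, y=2) -> (x=5, y=1)
  > (right): (x=5, y=1) -> (x=6, y=1)
  ^ (up): (x=6, y=1) -> (x=6, y=0)
  > (right): (x=6, y=0) -> (x=7, y=0)
  > (right): (x=7, y=0) -> (x=8, y=0)
Final: (x=8, y=0)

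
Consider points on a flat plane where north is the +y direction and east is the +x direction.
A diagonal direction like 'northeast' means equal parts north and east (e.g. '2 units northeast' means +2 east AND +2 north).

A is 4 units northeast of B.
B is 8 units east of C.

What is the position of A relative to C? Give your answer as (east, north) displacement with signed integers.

Answer: A is at (east=12, north=4) relative to C.

Derivation:
Place C at the origin (east=0, north=0).
  B is 8 units east of C: delta (east=+8, north=+0); B at (east=8, north=0).
  A is 4 units northeast of B: delta (east=+4, north=+4); A at (east=12, north=4).
Therefore A relative to C: (east=12, north=4).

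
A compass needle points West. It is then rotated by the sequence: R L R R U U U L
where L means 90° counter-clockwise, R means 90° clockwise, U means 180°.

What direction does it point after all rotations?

Answer: Final heading: South

Derivation:
Start: West
  R (right (90° clockwise)) -> North
  L (left (90° counter-clockwise)) -> West
  R (right (90° clockwise)) -> North
  R (right (90° clockwise)) -> East
  U (U-turn (180°)) -> West
  U (U-turn (180°)) -> East
  U (U-turn (180°)) -> West
  L (left (90° counter-clockwise)) -> South
Final: South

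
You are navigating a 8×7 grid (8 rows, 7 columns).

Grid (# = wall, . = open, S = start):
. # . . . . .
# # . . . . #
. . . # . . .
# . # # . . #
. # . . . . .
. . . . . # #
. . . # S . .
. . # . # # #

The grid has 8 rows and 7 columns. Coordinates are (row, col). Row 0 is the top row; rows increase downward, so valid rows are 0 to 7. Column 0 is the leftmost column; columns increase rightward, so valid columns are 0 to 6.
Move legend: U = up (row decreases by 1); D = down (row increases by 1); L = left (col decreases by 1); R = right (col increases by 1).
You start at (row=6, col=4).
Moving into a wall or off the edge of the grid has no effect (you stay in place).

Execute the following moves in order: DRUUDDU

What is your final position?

Answer: Final position: (row=6, col=5)

Derivation:
Start: (row=6, col=4)
  D (down): blocked, stay at (row=6, col=4)
  R (right): (row=6, col=4) -> (row=6, col=5)
  U (up): blocked, stay at (row=6, col=5)
  U (up): blocked, stay at (row=6, col=5)
  D (down): blocked, stay at (row=6, col=5)
  D (down): blocked, stay at (row=6, col=5)
  U (up): blocked, stay at (row=6, col=5)
Final: (row=6, col=5)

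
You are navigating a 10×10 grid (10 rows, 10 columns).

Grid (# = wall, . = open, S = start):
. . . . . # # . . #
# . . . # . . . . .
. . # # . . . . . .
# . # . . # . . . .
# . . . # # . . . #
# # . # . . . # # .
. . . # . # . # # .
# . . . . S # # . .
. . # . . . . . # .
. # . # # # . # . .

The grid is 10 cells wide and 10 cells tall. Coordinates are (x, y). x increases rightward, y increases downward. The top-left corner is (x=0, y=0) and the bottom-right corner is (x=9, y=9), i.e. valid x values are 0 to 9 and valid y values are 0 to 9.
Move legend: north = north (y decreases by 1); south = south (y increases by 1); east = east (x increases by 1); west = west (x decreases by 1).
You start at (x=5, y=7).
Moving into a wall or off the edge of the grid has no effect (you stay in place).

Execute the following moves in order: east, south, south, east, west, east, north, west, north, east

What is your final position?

Start: (x=5, y=7)
  east (east): blocked, stay at (x=5, y=7)
  south (south): (x=5, y=7) -> (x=5, y=8)
  south (south): blocked, stay at (x=5, y=8)
  east (east): (x=5, y=8) -> (x=6, y=8)
  west (west): (x=6, y=8) -> (x=5, y=8)
  east (east): (x=5, y=8) -> (x=6, y=8)
  north (north): blocked, stay at (x=6, y=8)
  west (west): (x=6, y=8) -> (x=5, y=8)
  north (north): (x=5, y=8) -> (x=5, y=7)
  east (east): blocked, stay at (x=5, y=7)
Final: (x=5, y=7)

Answer: Final position: (x=5, y=7)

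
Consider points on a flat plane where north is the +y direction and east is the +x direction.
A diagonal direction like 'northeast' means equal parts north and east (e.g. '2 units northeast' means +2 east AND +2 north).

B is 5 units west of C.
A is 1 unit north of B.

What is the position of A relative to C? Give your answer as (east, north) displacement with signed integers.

Place C at the origin (east=0, north=0).
  B is 5 units west of C: delta (east=-5, north=+0); B at (east=-5, north=0).
  A is 1 unit north of B: delta (east=+0, north=+1); A at (east=-5, north=1).
Therefore A relative to C: (east=-5, north=1).

Answer: A is at (east=-5, north=1) relative to C.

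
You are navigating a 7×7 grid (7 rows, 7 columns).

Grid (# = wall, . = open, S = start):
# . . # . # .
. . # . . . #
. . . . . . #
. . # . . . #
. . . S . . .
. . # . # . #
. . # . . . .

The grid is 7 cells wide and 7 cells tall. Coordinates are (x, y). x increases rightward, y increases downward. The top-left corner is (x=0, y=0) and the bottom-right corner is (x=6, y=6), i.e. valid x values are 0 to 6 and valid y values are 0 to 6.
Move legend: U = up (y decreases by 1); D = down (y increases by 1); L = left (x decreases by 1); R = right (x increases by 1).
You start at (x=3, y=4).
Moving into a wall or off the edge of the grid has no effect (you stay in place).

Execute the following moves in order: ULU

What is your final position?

Answer: Final position: (x=3, y=2)

Derivation:
Start: (x=3, y=4)
  U (up): (x=3, y=4) -> (x=3, y=3)
  L (left): blocked, stay at (x=3, y=3)
  U (up): (x=3, y=3) -> (x=3, y=2)
Final: (x=3, y=2)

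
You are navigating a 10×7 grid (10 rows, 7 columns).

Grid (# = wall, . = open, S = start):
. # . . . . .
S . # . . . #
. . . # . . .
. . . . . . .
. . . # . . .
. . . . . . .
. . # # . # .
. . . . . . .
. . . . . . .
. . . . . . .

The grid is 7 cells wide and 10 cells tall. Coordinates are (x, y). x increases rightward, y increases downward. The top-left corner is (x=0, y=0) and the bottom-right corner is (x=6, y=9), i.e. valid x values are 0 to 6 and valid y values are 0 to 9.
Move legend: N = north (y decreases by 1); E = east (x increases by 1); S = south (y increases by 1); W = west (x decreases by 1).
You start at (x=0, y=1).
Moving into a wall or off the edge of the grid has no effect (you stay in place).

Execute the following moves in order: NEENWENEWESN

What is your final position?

Start: (x=0, y=1)
  N (north): (x=0, y=1) -> (x=0, y=0)
  E (east): blocked, stay at (x=0, y=0)
  E (east): blocked, stay at (x=0, y=0)
  N (north): blocked, stay at (x=0, y=0)
  W (west): blocked, stay at (x=0, y=0)
  E (east): blocked, stay at (x=0, y=0)
  N (north): blocked, stay at (x=0, y=0)
  E (east): blocked, stay at (x=0, y=0)
  W (west): blocked, stay at (x=0, y=0)
  E (east): blocked, stay at (x=0, y=0)
  S (south): (x=0, y=0) -> (x=0, y=1)
  N (north): (x=0, y=1) -> (x=0, y=0)
Final: (x=0, y=0)

Answer: Final position: (x=0, y=0)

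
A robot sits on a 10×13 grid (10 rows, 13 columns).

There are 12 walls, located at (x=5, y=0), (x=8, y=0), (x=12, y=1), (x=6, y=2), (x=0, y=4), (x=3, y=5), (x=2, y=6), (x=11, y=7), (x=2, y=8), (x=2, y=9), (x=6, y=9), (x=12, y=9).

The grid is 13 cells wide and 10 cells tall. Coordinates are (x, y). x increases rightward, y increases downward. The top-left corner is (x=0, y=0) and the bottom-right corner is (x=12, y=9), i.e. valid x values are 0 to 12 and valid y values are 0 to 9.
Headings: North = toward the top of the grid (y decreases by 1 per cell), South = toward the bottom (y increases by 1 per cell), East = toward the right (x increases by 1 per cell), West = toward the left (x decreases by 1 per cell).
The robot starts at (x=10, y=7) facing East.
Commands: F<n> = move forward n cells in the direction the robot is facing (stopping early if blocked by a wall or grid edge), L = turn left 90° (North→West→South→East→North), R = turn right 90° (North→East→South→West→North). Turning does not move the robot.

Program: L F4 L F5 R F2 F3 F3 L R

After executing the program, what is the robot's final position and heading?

Answer: Final position: (x=5, y=1), facing North

Derivation:
Start: (x=10, y=7), facing East
  L: turn left, now facing North
  F4: move forward 4, now at (x=10, y=3)
  L: turn left, now facing West
  F5: move forward 5, now at (x=5, y=3)
  R: turn right, now facing North
  F2: move forward 2, now at (x=5, y=1)
  F3: move forward 0/3 (blocked), now at (x=5, y=1)
  F3: move forward 0/3 (blocked), now at (x=5, y=1)
  L: turn left, now facing West
  R: turn right, now facing North
Final: (x=5, y=1), facing North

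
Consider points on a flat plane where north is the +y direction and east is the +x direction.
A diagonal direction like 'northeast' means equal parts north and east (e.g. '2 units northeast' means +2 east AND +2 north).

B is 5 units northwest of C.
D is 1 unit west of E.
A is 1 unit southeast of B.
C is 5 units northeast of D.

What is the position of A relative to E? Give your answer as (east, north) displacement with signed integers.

Place E at the origin (east=0, north=0).
  D is 1 unit west of E: delta (east=-1, north=+0); D at (east=-1, north=0).
  C is 5 units northeast of D: delta (east=+5, north=+5); C at (east=4, north=5).
  B is 5 units northwest of C: delta (east=-5, north=+5); B at (east=-1, north=10).
  A is 1 unit southeast of B: delta (east=+1, north=-1); A at (east=0, north=9).
Therefore A relative to E: (east=0, north=9).

Answer: A is at (east=0, north=9) relative to E.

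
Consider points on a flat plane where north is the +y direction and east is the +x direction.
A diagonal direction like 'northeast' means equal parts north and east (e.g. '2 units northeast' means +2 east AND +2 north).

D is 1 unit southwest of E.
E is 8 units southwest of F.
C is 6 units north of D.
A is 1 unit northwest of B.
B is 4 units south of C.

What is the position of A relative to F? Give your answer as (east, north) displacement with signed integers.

Place F at the origin (east=0, north=0).
  E is 8 units southwest of F: delta (east=-8, north=-8); E at (east=-8, north=-8).
  D is 1 unit southwest of E: delta (east=-1, north=-1); D at (east=-9, north=-9).
  C is 6 units north of D: delta (east=+0, north=+6); C at (east=-9, north=-3).
  B is 4 units south of C: delta (east=+0, north=-4); B at (east=-9, north=-7).
  A is 1 unit northwest of B: delta (east=-1, north=+1); A at (east=-10, north=-6).
Therefore A relative to F: (east=-10, north=-6).

Answer: A is at (east=-10, north=-6) relative to F.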